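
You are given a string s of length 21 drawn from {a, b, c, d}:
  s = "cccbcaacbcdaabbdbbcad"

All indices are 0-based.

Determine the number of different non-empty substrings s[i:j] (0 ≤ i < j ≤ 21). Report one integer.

205

sorted suffixes:
  #0 SA[0]=11  'aabbdbbcad'
  #1 SA[1]=5  'aacbcdaabbdbbcad'
  #2 SA[2]=12  'abbdbbcad'
  #3 SA[3]=6  'acbcdaabbdbbcad'
  #4 SA[4]=19  'ad'
  #5 SA[5]=16  'bbcad'
  #6 SA[6]=13  'bbdbbcad'
  #7 SA[7]=3  'bcaacbcdaabbdbbcad'
  #8 SA[8]=17  'bcad'
  #9 SA[9]=8  'bcdaabbdbbcad'
  #10 SA[10]=14  'bdbbcad'
  #11 SA[11]=4  'caacbcdaabbdbbcad'
  #12 SA[12]=18  'cad'
  #13 SA[13]=2  'cbcaacbcdaabbdbbcad'
  #14 SA[14]=7  'cbcdaabbdbbcad'
  #15 SA[15]=1  'ccbcaacbcdaabbdbbcad'
  #16 SA[16]=0  'cccbcaacbcdaabbdbbcad'
  #17 SA[17]=9  'cdaabbdbbcad'
  #18 SA[18]=20  'd'
  #19 SA[19]=10  'daabbdbbcad'
  #20 SA[20]=15  'dbbcad'

SA = [11, 5, 12, 6, 19, 16, 13, 3, 17, 8, 14, 4, 18, 2, 7, 1, 0, 9, 20, 10, 15]
rank  pair      lcp
   1  s[11:],s[5:]  2  'aa'
   2  s[5:],s[12:]  1  'a'
   3  s[12:],s[6:]  1  'a'
   4  s[6:],s[19:]  1  'a'
   5  s[19:],s[16:]  0  ''
   6  s[16:],s[13:]  2  'bb'
   7  s[13:],s[3:]  1  'b'
   8  s[3:],s[17:]  3  'bca'
   9  s[17:],s[8:]  2  'bc'
  10  s[8:],s[14:]  1  'b'
  11  s[14:],s[4:]  0  ''
  12  s[4:],s[18:]  2  'ca'
  13  s[18:],s[2:]  1  'c'
  14  s[2:],s[7:]  3  'cbc'
  15  s[7:],s[1:]  1  'c'
  16  s[1:],s[0:]  2  'cc'
  17  s[0:],s[9:]  1  'c'
  18  s[9:],s[20:]  0  ''
  19  s[20:],s[10:]  1  'd'
  20  s[10:],s[15:]  1  'd'

n(n+1)/2 = 21·22/2 = 231
Σ LCP = 0 + 2 + 1 + 1 + 1 + 0 + 2 + 1 + 3 + 2 + 1 + 0 + 2 + 1 + 3 + 1 + 2 + 1 + 0 + 1 + 1 = 26
distinct = 231 − 26 = 205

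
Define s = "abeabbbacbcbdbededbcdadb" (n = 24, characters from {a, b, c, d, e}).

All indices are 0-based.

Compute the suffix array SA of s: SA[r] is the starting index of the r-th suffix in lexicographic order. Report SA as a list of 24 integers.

[3, 0, 7, 21, 23, 6, 5, 4, 9, 18, 11, 1, 13, 8, 10, 19, 20, 22, 17, 12, 15, 2, 16, 14]

rank | idx | suffix
   0 |   3 | abbbacbcbdbededbcdadb
   1 |   0 | abeabbbacbcbdbededbcdadb
   2 |   7 | acbcbdbededbcdadb
   3 |  21 | adb
   4 |  23 | b
   5 |   6 | bacbcbdbededbcdadb
   6 |   5 | bbacbcbdbededbcdadb
   7 |   4 | bbbacbcbdbededbcdadb
   8 |   9 | bcbdbededbcdadb
   9 |  18 | bcdadb
  10 |  11 | bdbededbcdadb
  11 |   1 | beabbbacbcbdbededbcdadb
  12 |  13 | bededbcdadb
  13 |   8 | cbcbdbededbcdadb
  14 |  10 | cbdbededbcdadb
  15 |  19 | cdadb
  16 |  20 | dadb
  17 |  22 | db
  18 |  17 | dbcdadb
  19 |  12 | dbededbcdadb
  20 |  15 | dedbcdadb
  21 |   2 | eabbbacbcbdbededbcdadb
  22 |  16 | edbcdadb
  23 |  14 | ededbcdadb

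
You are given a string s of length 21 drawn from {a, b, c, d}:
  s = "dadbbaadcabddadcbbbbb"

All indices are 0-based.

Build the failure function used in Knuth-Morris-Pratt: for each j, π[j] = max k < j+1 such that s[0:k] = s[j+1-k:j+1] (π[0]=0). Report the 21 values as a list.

π[0] = 0
j=1 s[j]='a': π[1]=0 (border '')
j=2 s[j]='d': π[2]=1 (border 'd')
j=3 s[j]='b': k: 1→0; π[3]=0 (border '')
j=4 s[j]='b': π[4]=0 (border '')
j=5 s[j]='a': π[5]=0 (border '')
j=6 s[j]='a': π[6]=0 (border '')
j=7 s[j]='d': π[7]=1 (border 'd')
j=8 s[j]='c': k: 1→0; π[8]=0 (border '')
j=9 s[j]='a': π[9]=0 (border '')
j=10 s[j]='b': π[10]=0 (border '')
j=11 s[j]='d': π[11]=1 (border 'd')
j=12 s[j]='d': k: 1→0; π[12]=1 (border 'd')
j=13 s[j]='a': π[13]=2 (border 'da')
j=14 s[j]='d': π[14]=3 (border 'dad')
j=15 s[j]='c': k: 3→1→0; π[15]=0 (border '')
j=16 s[j]='b': π[16]=0 (border '')
j=17 s[j]='b': π[17]=0 (border '')
j=18 s[j]='b': π[18]=0 (border '')
j=19 s[j]='b': π[19]=0 (border '')
j=20 s[j]='b': π[20]=0 (border '')

[0, 0, 1, 0, 0, 0, 0, 1, 0, 0, 0, 1, 1, 2, 3, 0, 0, 0, 0, 0, 0]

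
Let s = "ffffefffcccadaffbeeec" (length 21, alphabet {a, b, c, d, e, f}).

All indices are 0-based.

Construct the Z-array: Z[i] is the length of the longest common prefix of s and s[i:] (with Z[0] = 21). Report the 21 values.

Z[0]=21
i=1: i≥r, start 0; Z[1]=3 grow→box=[1,4)
i=2: min(r-i=2, Z[1]=3)=2; Z[2]=2
i=3: min(r-i=1, Z[2]=2)=1; Z[3]=1
i=4: i≥r, start 0; Z[4]=0
i=5: i≥r, start 0; Z[5]=3 grow→box=[5,8)
i=6: min(r-i=2, Z[1]=3)=2; Z[6]=2
i=7: min(r-i=1, Z[2]=2)=1; Z[7]=1
i=8: i≥r, start 0; Z[8]=0
i=9: i≥r, start 0; Z[9]=0
i=10: i≥r, start 0; Z[10]=0
i=11: i≥r, start 0; Z[11]=0
i=12: i≥r, start 0; Z[12]=0
i=13: i≥r, start 0; Z[13]=0
i=14: i≥r, start 0; Z[14]=2 grow→box=[14,16)
i=15: min(r-i=1, Z[1]=3)=1; Z[15]=1
i=16: i≥r, start 0; Z[16]=0
i=17: i≥r, start 0; Z[17]=0
i=18: i≥r, start 0; Z[18]=0
i=19: i≥r, start 0; Z[19]=0
i=20: i≥r, start 0; Z[20]=0

[21, 3, 2, 1, 0, 3, 2, 1, 0, 0, 0, 0, 0, 0, 2, 1, 0, 0, 0, 0, 0]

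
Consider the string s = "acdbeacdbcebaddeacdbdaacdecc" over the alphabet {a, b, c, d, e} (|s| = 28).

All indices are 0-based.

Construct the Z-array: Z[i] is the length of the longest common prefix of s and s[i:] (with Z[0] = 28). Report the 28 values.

Z[0]=28
i=1: fresh scan; Z[1]=0
i=2: fresh scan; Z[2]=0
i=3: fresh scan; Z[3]=0
i=4: fresh scan; Z[4]=0
i=5: fresh scan; Z[5]=4 grow→box=[5,9)
i=6: min(r-i=3, Z[1]=0)=0; Z[6]=0
i=7: min(r-i=2, Z[2]=0)=0; Z[7]=0
i=8: min(r-i=1, Z[3]=0)=0; Z[8]=0
i=9: fresh scan; Z[9]=0
i=10: fresh scan; Z[10]=0
i=11: fresh scan; Z[11]=0
i=12: fresh scan; Z[12]=1 grow→box=[12,13)
i=13: fresh scan; Z[13]=0
i=14: fresh scan; Z[14]=0
i=15: fresh scan; Z[15]=0
i=16: fresh scan; Z[16]=4 grow→box=[16,20)
i=17: min(r-i=3, Z[1]=0)=0; Z[17]=0
i=18: min(r-i=2, Z[2]=0)=0; Z[18]=0
i=19: min(r-i=1, Z[3]=0)=0; Z[19]=0
i=20: fresh scan; Z[20]=0
i=21: fresh scan; Z[21]=1 grow→box=[21,22)
i=22: fresh scan; Z[22]=3 grow→box=[22,25)
i=23: min(r-i=2, Z[1]=0)=0; Z[23]=0
i=24: min(r-i=1, Z[2]=0)=0; Z[24]=0
i=25: fresh scan; Z[25]=0
i=26: fresh scan; Z[26]=0
i=27: fresh scan; Z[27]=0

[28, 0, 0, 0, 0, 4, 0, 0, 0, 0, 0, 0, 1, 0, 0, 0, 4, 0, 0, 0, 0, 1, 3, 0, 0, 0, 0, 0]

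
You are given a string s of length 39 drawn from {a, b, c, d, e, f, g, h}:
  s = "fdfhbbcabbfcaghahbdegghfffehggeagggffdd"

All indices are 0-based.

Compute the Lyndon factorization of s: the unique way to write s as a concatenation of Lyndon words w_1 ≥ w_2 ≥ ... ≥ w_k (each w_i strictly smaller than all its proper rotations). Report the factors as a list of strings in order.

emit factor 1: 'f' (i=0, period=1)
emit factor 2: 'dfh' (i=1, period=3)
emit factor 3: 'bbc' (i=4, period=3)
emit factor 4: 'abbfcaghahbdegghfffehggeagggffdd' (i=7, period=32)

["f", "dfh", "bbc", "abbfcaghahbdegghfffehggeagggffdd"]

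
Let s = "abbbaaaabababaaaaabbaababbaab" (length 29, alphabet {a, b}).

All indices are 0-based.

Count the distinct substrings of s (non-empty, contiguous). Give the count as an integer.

346

rank→(start, suffix):
  0 → (13, 'aaaaabbaababbaab')
  1 → (4, 'aaaabababaaaaabbaababbaab')
  2 → (14, 'aaaabbaababbaab')
  3 → (5, 'aaabababaaaaabbaababbaab')
  4 → (15, 'aaabbaababbaab')
  5 → (26, 'aab')
  6 → (6, 'aabababaaaaabbaababbaab')
  7 → (20, 'aababbaab')
  8 → (16, 'aabbaababbaab')
  9 → (27, 'ab')
  10 → (11, 'abaaaaabbaababbaab')
  11 → (9, 'ababaaaaabbaababbaab')
  12 → (7, 'abababaaaaabbaababbaab')
  13 → (21, 'ababbaab')
  14 → (23, 'abbaab')
  15 → (17, 'abbaababbaab')
  16 → (0, 'abbbaaaabababaaaaabbaababbaab')
  17 → (28, 'b')
  18 → (12, 'baaaaabbaababbaab')
  19 → (3, 'baaaabababaaaaabbaababbaab')
  20 → (25, 'baab')
  21 → (19, 'baababbaab')
  22 → (10, 'babaaaaabbaababbaab')
  23 → (8, 'bababaaaaabbaababbaab')
  24 → (22, 'babbaab')
  25 → (2, 'bbaaaabababaaaaabbaababbaab')
  26 → (24, 'bbaab')
  27 → (18, 'bbaababbaab')
  28 → (1, 'bbbaaaabababaaaaabbaababbaab')

SA = [13, 4, 14, 5, 15, 26, 6, 20, 16, 27, 11, 9, 7, 21, 23, 17, 0, 28, 12, 3, 25, 19, 10, 8, 22, 2, 24, 18, 1]
i: (SA[i-1],SA[i]) lcp shared
  1: (13,4) 4 'aaaa'
  2: (4,14) 5 'aaaab'
  3: (14,5) 3 'aaa'
  4: (5,15) 4 'aaab'
  5: (15,26) 2 'aa'
  6: (26,6) 3 'aab'
  7: (6,20) 5 'aabab'
  8: (20,16) 3 'aab'
  9: (16,27) 1 'a'
  10: (27,11) 2 'ab'
  11: (11,9) 3 'aba'
  12: (9,7) 5 'ababa'
  13: (7,21) 4 'abab'
  14: (21,23) 2 'ab'
  15: (23,17) 6 'abbaab'
  16: (17,0) 3 'abb'
  17: (0,28) 0 ''
  18: (28,12) 1 'b'
  19: (12,3) 5 'baaaa'
  20: (3,25) 3 'baa'
  21: (25,19) 4 'baab'
  22: (19,10) 2 'ba'
  23: (10,8) 4 'baba'
  24: (8,22) 3 'bab'
  25: (22,2) 1 'b'
  26: (2,24) 4 'bbaa'
  27: (24,18) 5 'bbaab'
  28: (18,1) 2 'bb'

n(n+1)/2 = 29·30/2 = 435
Σ LCP = 0 + 4 + 5 + 3 + 4 + 2 + 3 + 5 + 3 + 1 + 2 + 3 + 5 + 4 + 2 + 6 + 3 + 0 + 1 + 5 + 3 + 4 + 2 + 4 + 3 + 1 + 4 + 5 + 2 = 89
distinct = 435 − 89 = 346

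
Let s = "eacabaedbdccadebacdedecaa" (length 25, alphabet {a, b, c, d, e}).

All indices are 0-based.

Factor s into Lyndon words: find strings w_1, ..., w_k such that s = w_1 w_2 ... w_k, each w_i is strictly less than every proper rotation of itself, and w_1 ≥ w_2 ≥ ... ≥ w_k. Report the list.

emit factor 1: 'e' (i=0, period=1)
emit factor 2: 'ac' (i=1, period=2)
emit factor 3: 'abaedbdccadebacdedec' (i=3, period=20)
emit factor 4: 'a' (i=23, period=1)
emit factor 5: 'a' (i=24, period=1)

["e", "ac", "abaedbdccadebacdedec", "a", "a"]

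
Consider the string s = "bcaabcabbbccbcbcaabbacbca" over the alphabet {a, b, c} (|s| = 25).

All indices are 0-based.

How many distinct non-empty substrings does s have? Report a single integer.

276

rank | idx | suffix
   0 |  24 | a
   1 |  16 | aabbacbca
   2 |   2 | aabcabbbccbcbcaabbacbca
   3 |  17 | abbacbca
   4 |   6 | abbbccbcbcaabbacbca
   5 |   3 | abcabbbccbcbcaabbacbca
   6 |  20 | acbca
   7 |  19 | bacbca
   8 |  18 | bbacbca
   9 |   7 | bbbccbcbcaabbacbca
  10 |   8 | bbccbcbcaabbacbca
  11 |  22 | bca
  12 |  14 | bcaabbacbca
  13 |   0 | bcaabcabbbccbcbcaabbacbca
  14 |   4 | bcabbbccbcbcaabbacbca
  15 |  12 | bcbcaabbacbca
  16 |   9 | bccbcbcaabbacbca
  17 |  23 | ca
  18 |  15 | caabbacbca
  19 |   1 | caabcabbbccbcbcaabbacbca
  20 |   5 | cabbbccbcbcaabbacbca
  21 |  21 | cbca
  22 |  13 | cbcaabbacbca
  23 |  11 | cbcbcaabbacbca
  24 |  10 | ccbcbcaabbacbca

SA = [24, 16, 2, 17, 6, 3, 20, 19, 18, 7, 8, 22, 14, 0, 4, 12, 9, 23, 15, 1, 5, 21, 13, 11, 10]
i: (SA[i-1],SA[i]) lcp shared
  1: (24,16) 1 'a'
  2: (16,2) 3 'aab'
  3: (2,17) 1 'a'
  4: (17,6) 3 'abb'
  5: (6,3) 2 'ab'
  6: (3,20) 1 'a'
  7: (20,19) 0 ''
  8: (19,18) 1 'b'
  9: (18,7) 2 'bb'
  10: (7,8) 2 'bb'
  11: (8,22) 1 'b'
  12: (22,14) 3 'bca'
  13: (14,0) 5 'bcaab'
  14: (0,4) 3 'bca'
  15: (4,12) 2 'bc'
  16: (12,9) 2 'bc'
  17: (9,23) 0 ''
  18: (23,15) 2 'ca'
  19: (15,1) 4 'caab'
  20: (1,5) 2 'ca'
  21: (5,21) 1 'c'
  22: (21,13) 4 'cbca'
  23: (13,11) 3 'cbc'
  24: (11,10) 1 'c'

n(n+1)/2 = 25·26/2 = 325
Σ LCP = 0 + 1 + 3 + 1 + 3 + 2 + 1 + 0 + 1 + 2 + 2 + 1 + 3 + 5 + 3 + 2 + 2 + 0 + 2 + 4 + 2 + 1 + 4 + 3 + 1 = 49
distinct = 325 − 49 = 276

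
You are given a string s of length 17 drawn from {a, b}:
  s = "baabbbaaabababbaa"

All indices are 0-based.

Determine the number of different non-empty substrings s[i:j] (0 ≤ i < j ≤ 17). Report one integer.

rank→(start, suffix):
  0 → (16, 'a')
  1 → (15, 'aa')
  2 → (6, 'aaabababbaa')
  3 → (7, 'aabababbaa')
  4 → (1, 'aabbbaaabababbaa')
  5 → (8, 'abababbaa')
  6 → (10, 'ababbaa')
  7 → (12, 'abbaa')
  8 → (2, 'abbbaaabababbaa')
  9 → (14, 'baa')
  10 → (5, 'baaabababbaa')
  11 → (0, 'baabbbaaabababbaa')
  12 → (9, 'bababbaa')
  13 → (11, 'babbaa')
  14 → (13, 'bbaa')
  15 → (4, 'bbaaabababbaa')
  16 → (3, 'bbbaaabababbaa')

SA = [16, 15, 6, 7, 1, 8, 10, 12, 2, 14, 5, 0, 9, 11, 13, 4, 3]
i: (SA[i-1],SA[i]) lcp shared
  1: (16,15) 1 'a'
  2: (15,6) 2 'aa'
  3: (6,7) 2 'aa'
  4: (7,1) 3 'aab'
  5: (1,8) 1 'a'
  6: (8,10) 4 'abab'
  7: (10,12) 2 'ab'
  8: (12,2) 3 'abb'
  9: (2,14) 0 ''
  10: (14,5) 3 'baa'
  11: (5,0) 3 'baa'
  12: (0,9) 2 'ba'
  13: (9,11) 3 'bab'
  14: (11,13) 1 'b'
  15: (13,4) 4 'bbaa'
  16: (4,3) 2 'bb'

n(n+1)/2 = 17·18/2 = 153
Σ LCP = 0 + 1 + 2 + 2 + 3 + 1 + 4 + 2 + 3 + 0 + 3 + 3 + 2 + 3 + 1 + 4 + 2 = 36
distinct = 153 − 36 = 117

117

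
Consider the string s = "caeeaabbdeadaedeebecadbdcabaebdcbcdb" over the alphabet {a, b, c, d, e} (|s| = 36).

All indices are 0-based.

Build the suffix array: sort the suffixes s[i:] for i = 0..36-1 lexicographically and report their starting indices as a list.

sorted suffixes:
  #0 SA[0]=4  'aabbdeadaedeebecadbdcabaebdcbcdb'
  #1 SA[1]=25  'abaebdcbcdb'
  #2 SA[2]=5  'abbdeadaedeebecadbdcabaebdcbcdb'
  #3 SA[3]=10  'adaedeebecadbdcabaebdcbcdb'
  #4 SA[4]=20  'adbdcabaebdcbcdb'
  #5 SA[5]=27  'aebdcbcdb'
  #6 SA[6]=12  'aedeebecadbdcabaebdcbcdb'
  #7 SA[7]=1  'aeeaabbdeadaedeebecadbdcabaebdcbcdb'
  #8 SA[8]=35  'b'
  #9 SA[9]=26  'baebdcbcdb'
  #10 SA[10]=6  'bbdeadaedeebecadbdcabaebdcbcdb'
  #11 SA[11]=32  'bcdb'
  #12 SA[12]=22  'bdcabaebdcbcdb'
  #13 SA[13]=29  'bdcbcdb'
  #14 SA[14]=7  'bdeadaedeebecadbdcabaebdcbcdb'
  #15 SA[15]=17  'becadbdcabaebdcbcdb'
  #16 SA[16]=24  'cabaebdcbcdb'
  #17 SA[17]=19  'cadbdcabaebdcbcdb'
  #18 SA[18]=0  'caeeaabbdeadaedeebecadbdcabaebdcbcdb'
  #19 SA[19]=31  'cbcdb'
  #20 SA[20]=33  'cdb'
  #21 SA[21]=11  'daedeebecadbdcabaebdcbcdb'
  #22 SA[22]=34  'db'
  #23 SA[23]=21  'dbdcabaebdcbcdb'
  #24 SA[24]=23  'dcabaebdcbcdb'
  #25 SA[25]=30  'dcbcdb'
  #26 SA[26]=8  'deadaedeebecadbdcabaebdcbcdb'
  #27 SA[27]=14  'deebecadbdcabaebdcbcdb'
  #28 SA[28]=3  'eaabbdeadaedeebecadbdcabaebdcbcdb'
  #29 SA[29]=9  'eadaedeebecadbdcabaebdcbcdb'
  #30 SA[30]=28  'ebdcbcdb'
  #31 SA[31]=16  'ebecadbdcabaebdcbcdb'
  #32 SA[32]=18  'ecadbdcabaebdcbcdb'
  #33 SA[33]=13  'edeebecadbdcabaebdcbcdb'
  #34 SA[34]=2  'eeaabbdeadaedeebecadbdcabaebdcbcdb'
  #35 SA[35]=15  'eebecadbdcabaebdcbcdb'

[4, 25, 5, 10, 20, 27, 12, 1, 35, 26, 6, 32, 22, 29, 7, 17, 24, 19, 0, 31, 33, 11, 34, 21, 23, 30, 8, 14, 3, 9, 28, 16, 18, 13, 2, 15]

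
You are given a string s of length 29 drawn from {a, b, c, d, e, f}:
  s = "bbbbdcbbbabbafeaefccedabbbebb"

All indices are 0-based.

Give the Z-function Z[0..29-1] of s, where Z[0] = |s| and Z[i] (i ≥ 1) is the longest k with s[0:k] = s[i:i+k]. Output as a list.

[29, 3, 2, 1, 0, 0, 3, 2, 1, 0, 2, 1, 0, 0, 0, 0, 0, 0, 0, 0, 0, 0, 0, 3, 2, 1, 0, 2, 1]

Z[0]=29
i=1: outside box; Z[1]=3 scan→box=[1,4)
i=2: min(r-i=2, Z[1]=3)=2; Z[2]=2
i=3: min(r-i=1, Z[2]=2)=1; Z[3]=1
i=4: outside box; Z[4]=0
i=5: outside box; Z[5]=0
i=6: outside box; Z[6]=3 scan→box=[6,9)
i=7: min(r-i=2, Z[1]=3)=2; Z[7]=2
i=8: min(r-i=1, Z[2]=2)=1; Z[8]=1
i=9: outside box; Z[9]=0
i=10: outside box; Z[10]=2 scan→box=[10,12)
i=11: min(r-i=1, Z[1]=3)=1; Z[11]=1
i=12: outside box; Z[12]=0
i=13: outside box; Z[13]=0
i=14: outside box; Z[14]=0
i=15: outside box; Z[15]=0
i=16: outside box; Z[16]=0
i=17: outside box; Z[17]=0
i=18: outside box; Z[18]=0
i=19: outside box; Z[19]=0
i=20: outside box; Z[20]=0
i=21: outside box; Z[21]=0
i=22: outside box; Z[22]=0
i=23: outside box; Z[23]=3 scan→box=[23,26)
i=24: min(r-i=2, Z[1]=3)=2; Z[24]=2
i=25: min(r-i=1, Z[2]=2)=1; Z[25]=1
i=26: outside box; Z[26]=0
i=27: outside box; Z[27]=2 scan→box=[27,29)
i=28: min(r-i=1, Z[1]=3)=1; Z[28]=1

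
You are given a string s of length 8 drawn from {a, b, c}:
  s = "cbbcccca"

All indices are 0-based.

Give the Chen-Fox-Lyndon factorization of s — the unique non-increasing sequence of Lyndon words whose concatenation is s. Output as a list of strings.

["c", "bbcccc", "a"]

emit factor 1: 'c' (i=0, period=1)
emit factor 2: 'bbcccc' (i=1, period=6)
emit factor 3: 'a' (i=7, period=1)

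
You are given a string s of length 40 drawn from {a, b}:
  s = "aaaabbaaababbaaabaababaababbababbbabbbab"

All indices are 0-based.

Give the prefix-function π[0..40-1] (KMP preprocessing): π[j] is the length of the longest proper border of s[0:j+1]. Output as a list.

[0, 1, 2, 3, 0, 0, 1, 2, 3, 0, 1, 0, 0, 1, 2, 3, 0, 1, 2, 0, 1, 0, 1, 2, 0, 1, 0, 0, 1, 0, 1, 0, 0, 0, 1, 0, 0, 0, 1, 0]

π[0] = 0
j=1 s[j]='a': π[1]=1 (border 'a')
j=2 s[j]='a': π[2]=2 (border 'aa')
j=3 s[j]='a': π[3]=3 (border 'aaa')
j=4 s[j]='b': k: 3→2→1→0; π[4]=0 (border '')
j=5 s[j]='b': π[5]=0 (border '')
j=6 s[j]='a': π[6]=1 (border 'a')
j=7 s[j]='a': π[7]=2 (border 'aa')
j=8 s[j]='a': π[8]=3 (border 'aaa')
j=9 s[j]='b': k: 3→2→1→0; π[9]=0 (border '')
j=10 s[j]='a': π[10]=1 (border 'a')
j=11 s[j]='b': k: 1→0; π[11]=0 (border '')
j=12 s[j]='b': π[12]=0 (border '')
j=13 s[j]='a': π[13]=1 (border 'a')
j=14 s[j]='a': π[14]=2 (border 'aa')
j=15 s[j]='a': π[15]=3 (border 'aaa')
j=16 s[j]='b': k: 3→2→1→0; π[16]=0 (border '')
j=17 s[j]='a': π[17]=1 (border 'a')
j=18 s[j]='a': π[18]=2 (border 'aa')
j=19 s[j]='b': k: 2→1→0; π[19]=0 (border '')
j=20 s[j]='a': π[20]=1 (border 'a')
j=21 s[j]='b': k: 1→0; π[21]=0 (border '')
j=22 s[j]='a': π[22]=1 (border 'a')
j=23 s[j]='a': π[23]=2 (border 'aa')
j=24 s[j]='b': k: 2→1→0; π[24]=0 (border '')
j=25 s[j]='a': π[25]=1 (border 'a')
j=26 s[j]='b': k: 1→0; π[26]=0 (border '')
j=27 s[j]='b': π[27]=0 (border '')
j=28 s[j]='a': π[28]=1 (border 'a')
j=29 s[j]='b': k: 1→0; π[29]=0 (border '')
j=30 s[j]='a': π[30]=1 (border 'a')
j=31 s[j]='b': k: 1→0; π[31]=0 (border '')
j=32 s[j]='b': π[32]=0 (border '')
j=33 s[j]='b': π[33]=0 (border '')
j=34 s[j]='a': π[34]=1 (border 'a')
j=35 s[j]='b': k: 1→0; π[35]=0 (border '')
j=36 s[j]='b': π[36]=0 (border '')
j=37 s[j]='b': π[37]=0 (border '')
j=38 s[j]='a': π[38]=1 (border 'a')
j=39 s[j]='b': k: 1→0; π[39]=0 (border '')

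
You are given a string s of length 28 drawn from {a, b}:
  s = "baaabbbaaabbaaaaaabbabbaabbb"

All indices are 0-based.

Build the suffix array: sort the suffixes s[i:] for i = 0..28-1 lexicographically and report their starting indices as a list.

rank | idx | suffix
   0 |  12 | aaaaaabbabbaabbb
   1 |  13 | aaaaabbabbaabbb
   2 |  14 | aaaabbabbaabbb
   3 |   7 | aaabbaaaaaabbabbaabbb
   4 |  15 | aaabbabbaabbb
   5 |   1 | aaabbbaaabbaaaaaabbabbaabbb
   6 |   8 | aabbaaaaaabbabbaabbb
   7 |  16 | aabbabbaabbb
   8 |  23 | aabbb
   9 |   2 | aabbbaaabbaaaaaabbabbaabbb
  10 |   9 | abbaaaaaabbabbaabbb
  11 |  20 | abbaabbb
  12 |  17 | abbabbaabbb
  13 |  24 | abbb
  14 |   3 | abbbaaabbaaaaaabbabbaabbb
  15 |  27 | b
  16 |  11 | baaaaaabbabbaabbb
  17 |   6 | baaabbaaaaaabbabbaabbb
  18 |   0 | baaabbbaaabbaaaaaabbabbaabbb
  19 |  22 | baabbb
  20 |  19 | babbaabbb
  21 |  26 | bb
  22 |  10 | bbaaaaaabbabbaabbb
  23 |   5 | bbaaabbaaaaaabbabbaabbb
  24 |  21 | bbaabbb
  25 |  18 | bbabbaabbb
  26 |  25 | bbb
  27 |   4 | bbbaaabbaaaaaabbabbaabbb

[12, 13, 14, 7, 15, 1, 8, 16, 23, 2, 9, 20, 17, 24, 3, 27, 11, 6, 0, 22, 19, 26, 10, 5, 21, 18, 25, 4]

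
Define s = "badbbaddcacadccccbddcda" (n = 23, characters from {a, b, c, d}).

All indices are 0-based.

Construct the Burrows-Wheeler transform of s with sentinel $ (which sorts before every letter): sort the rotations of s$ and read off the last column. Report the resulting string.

rank  rotation                  last
    0  $badbbaddcacadccccbddcda  a
    1  a$badbbaddcacadccccbddcd  d
    2  acadccccbddcda$badbbaddc  c
    3  adbbaddcacadccccbddcda$b  b
    4  adccccbddcda$badbbaddcac  c
    5  addcacadccccbddcda$badbb  b
    6  badbbaddcacadccccbddcda$  $
    7  baddcacadccccbddcda$badb  b
    8  bbaddcacadccccbddcda$bad  d
    9  bddcda$badbbaddcacadcccc  c
   10  cacadccccbddcda$badbbadd  d
   11  cadccccbddcda$badbbaddca  a
   12  cbddcda$badbbaddcacadccc  c
   13  ccbddcda$badbbaddcacadcc  c
   14  cccbddcda$badbbaddcacadc  c
   15  ccccbddcda$badbbaddcacad  d
   16  cda$badbbaddcacadccccbdd  d
   17  da$badbbaddcacadccccbddc  c
   18  dbbaddcacadccccbddcda$ba  a
   19  dcacadccccbddcda$badbbad  d
   20  dccccbddcda$badbbaddcaca  a
   21  dcda$badbbaddcacadccccbd  d
   22  ddcacadccccbddcda$badbba  a
   23  ddcda$badbbaddcacadccccb  b

adcbcb$bdcdacccddcadadab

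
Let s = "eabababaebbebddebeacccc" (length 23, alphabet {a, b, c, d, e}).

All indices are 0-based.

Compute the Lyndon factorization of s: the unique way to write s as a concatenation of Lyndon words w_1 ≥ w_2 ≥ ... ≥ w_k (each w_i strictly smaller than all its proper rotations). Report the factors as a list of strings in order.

["e", "abababaebbebddebeacccc"]

emit factor 1: 'e' (i=0, period=1)
emit factor 2: 'abababaebbebddebeacccc' (i=1, period=22)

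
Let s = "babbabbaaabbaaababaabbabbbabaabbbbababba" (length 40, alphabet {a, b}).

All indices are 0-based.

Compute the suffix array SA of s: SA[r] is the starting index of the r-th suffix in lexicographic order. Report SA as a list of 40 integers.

sorted suffixes:
  #0 SA[0]=39  'a'
  #1 SA[1]=12  'aaababaabbabbbabaabbbbababba'
  #2 SA[2]=7  'aaabbaaababaabbabbbabaabbbbababba'
  #3 SA[3]=13  'aababaabbabbbabaabbbbababba'
  #4 SA[4]=8  'aabbaaababaabbabbbabaabbbbababba'
  #5 SA[5]=18  'aabbabbbabaabbbbababba'
  #6 SA[6]=28  'aabbbbababba'
  #7 SA[7]=16  'abaabbabbbabaabbbbababba'
  #8 SA[8]=26  'abaabbbbababba'
  #9 SA[9]=14  'ababaabbabbbabaabbbbababba'
  #10 SA[10]=34  'ababba'
  #11 SA[11]=36  'abba'
  #12 SA[12]=9  'abbaaababaabbabbbabaabbbbababba'
  #13 SA[13]=4  'abbaaabbaaababaabbabbbabaabbbbababba'
  #14 SA[14]=1  'abbabbaaabbaaababaabbabbbabaabbbbababba'
  #15 SA[15]=19  'abbabbbabaabbbbababba'
  #16 SA[16]=22  'abbbabaabbbbababba'
  #17 SA[17]=29  'abbbbababba'
  #18 SA[18]=38  'ba'
  #19 SA[19]=11  'baaababaabbabbbabaabbbbababba'
  #20 SA[20]=6  'baaabbaaababaabbabbbabaabbbbababba'
  #21 SA[21]=17  'baabbabbbabaabbbbababba'
  #22 SA[22]=27  'baabbbbababba'
  #23 SA[23]=15  'babaabbabbbabaabbbbababba'
  #24 SA[24]=25  'babaabbbbababba'
  #25 SA[25]=33  'bababba'
  #26 SA[26]=35  'babba'
  #27 SA[27]=3  'babbaaabbaaababaabbabbbabaabbbbababba'
  #28 SA[28]=0  'babbabbaaabbaaababaabbabbbabaabbbbababba'
  #29 SA[29]=21  'babbbabaabbbbababba'
  #30 SA[30]=37  'bba'
  #31 SA[31]=10  'bbaaababaabbabbbabaabbbbababba'
  #32 SA[32]=5  'bbaaabbaaababaabbabbbabaabbbbababba'
  #33 SA[33]=24  'bbabaabbbbababba'
  #34 SA[34]=32  'bbababba'
  #35 SA[35]=2  'bbabbaaabbaaababaabbabbbabaabbbbababba'
  #36 SA[36]=20  'bbabbbabaabbbbababba'
  #37 SA[37]=23  'bbbabaabbbbababba'
  #38 SA[38]=31  'bbbababba'
  #39 SA[39]=30  'bbbbababba'

[39, 12, 7, 13, 8, 18, 28, 16, 26, 14, 34, 36, 9, 4, 1, 19, 22, 29, 38, 11, 6, 17, 27, 15, 25, 33, 35, 3, 0, 21, 37, 10, 5, 24, 32, 2, 20, 23, 31, 30]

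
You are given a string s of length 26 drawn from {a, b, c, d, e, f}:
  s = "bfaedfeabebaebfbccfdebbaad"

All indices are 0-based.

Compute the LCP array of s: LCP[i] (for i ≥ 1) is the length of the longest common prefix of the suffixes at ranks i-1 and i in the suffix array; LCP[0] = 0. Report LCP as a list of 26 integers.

[0, 1, 1, 1, 2, 0, 2, 1, 1, 1, 1, 2, 0, 1, 0, 1, 1, 0, 1, 2, 2, 1, 0, 1, 1, 1]

rank | idx | suffix
   0 |  23 | aad
   1 |   7 | abebaebfbccfdebbaad
   2 |  24 | ad
   3 |  11 | aebfbccfdebbaad
   4 |   2 | aedfeabebaebfbccfdebbaad
   5 |  22 | baad
   6 |  10 | baebfbccfdebbaad
   7 |  21 | bbaad
   8 |  15 | bccfdebbaad
   9 |   8 | bebaebfbccfdebbaad
  10 |   0 | bfaedfeabebaebfbccfdebbaad
  11 |  13 | bfbccfdebbaad
  12 |  16 | ccfdebbaad
  13 |  17 | cfdebbaad
  14 |  25 | d
  15 |  19 | debbaad
  16 |   4 | dfeabebaebfbccfdebbaad
  17 |   6 | eabebaebfbccfdebbaad
  18 |   9 | ebaebfbccfdebbaad
  19 |  20 | ebbaad
  20 |  12 | ebfbccfdebbaad
  21 |   3 | edfeabebaebfbccfdebbaad
  22 |   1 | faedfeabebaebfbccfdebbaad
  23 |  14 | fbccfdebbaad
  24 |  18 | fdebbaad
  25 |   5 | feabebaebfbccfdebbaad

SA = [23, 7, 24, 11, 2, 22, 10, 21, 15, 8, 0, 13, 16, 17, 25, 19, 4, 6, 9, 20, 12, 3, 1, 14, 18, 5]
rank  pair      lcp
   1  s[23:],s[7:]  1  'a'
   2  s[7:],s[24:]  1  'a'
   3  s[24:],s[11:]  1  'a'
   4  s[11:],s[2:]  2  'ae'
   5  s[2:],s[22:]  0  ''
   6  s[22:],s[10:]  2  'ba'
   7  s[10:],s[21:]  1  'b'
   8  s[21:],s[15:]  1  'b'
   9  s[15:],s[8:]  1  'b'
  10  s[8:],s[0:]  1  'b'
  11  s[0:],s[13:]  2  'bf'
  12  s[13:],s[16:]  0  ''
  13  s[16:],s[17:]  1  'c'
  14  s[17:],s[25:]  0  ''
  15  s[25:],s[19:]  1  'd'
  16  s[19:],s[4:]  1  'd'
  17  s[4:],s[6:]  0  ''
  18  s[6:],s[9:]  1  'e'
  19  s[9:],s[20:]  2  'eb'
  20  s[20:],s[12:]  2  'eb'
  21  s[12:],s[3:]  1  'e'
  22  s[3:],s[1:]  0  ''
  23  s[1:],s[14:]  1  'f'
  24  s[14:],s[18:]  1  'f'
  25  s[18:],s[5:]  1  'f'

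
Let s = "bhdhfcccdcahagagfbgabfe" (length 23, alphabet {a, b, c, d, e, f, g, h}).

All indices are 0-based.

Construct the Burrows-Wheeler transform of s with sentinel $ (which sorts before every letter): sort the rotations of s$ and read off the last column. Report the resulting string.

eghgcaf$dfccchfghbbaaabd

rank  rotation                  last
    0  $bhdhfcccdcahagagfbgabfe  e
    1  abfe$bhdhfcccdcahagagfbg  g
    2  agagfbgabfe$bhdhfcccdcah  h
    3  agfbgabfe$bhdhfcccdcahag  g
    4  ahagagfbgabfe$bhdhfcccdc  c
    5  bfe$bhdhfcccdcahagagfbga  a
    6  bgabfe$bhdhfcccdcahagagf  f
    7  bhdhfcccdcahagagfbgabfe$  $
    8  cahagagfbgabfe$bhdhfcccd  d
    9  cccdcahagagfbgabfe$bhdhf  f
   10  ccdcahagagfbgabfe$bhdhfc  c
   11  cdcahagagfbgabfe$bhdhfcc  c
   12  dcahagagfbgabfe$bhdhfccc  c
   13  dhfcccdcahagagfbgabfe$bh  h
   14  e$bhdhfcccdcahagagfbgabf  f
   15  fbgabfe$bhdhfcccdcahagag  g
   16  fcccdcahagagfbgabfe$bhdh  h
   17  fe$bhdhfcccdcahagagfbgab  b
   18  gabfe$bhdhfcccdcahagagfb  b
   19  gagfbgabfe$bhdhfcccdcaha  a
   20  gfbgabfe$bhdhfcccdcahaga  a
   21  hagagfbgabfe$bhdhfcccdca  a
   22  hdhfcccdcahagagfbgabfe$b  b
   23  hfcccdcahagagfbgabfe$bhd  d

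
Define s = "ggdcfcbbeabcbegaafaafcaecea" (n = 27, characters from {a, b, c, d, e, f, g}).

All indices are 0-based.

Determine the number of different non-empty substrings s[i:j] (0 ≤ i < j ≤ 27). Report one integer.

351

rank→(start, suffix):
  0 → (26, 'a')
  1 → (15, 'aafaafcaecea')
  2 → (18, 'aafcaecea')
  3 → (9, 'abcbegaafaafcaecea')
  4 → (22, 'aecea')
  5 → (16, 'afaafcaecea')
  6 → (19, 'afcaecea')
  7 → (6, 'bbeabcbegaafaafcaecea')
  8 → (10, 'bcbegaafaafcaecea')
  9 → (7, 'beabcbegaafaafcaecea')
  10 → (12, 'begaafaafcaecea')
  11 → (21, 'caecea')
  12 → (5, 'cbbeabcbegaafaafcaecea')
  13 → (11, 'cbegaafaafcaecea')
  14 → (24, 'cea')
  15 → (3, 'cfcbbeabcbegaafaafcaecea')
  16 → (2, 'dcfcbbeabcbegaafaafcaecea')
  17 → (25, 'ea')
  18 → (8, 'eabcbegaafaafcaecea')
  19 → (23, 'ecea')
  20 → (13, 'egaafaafcaecea')
  21 → (17, 'faafcaecea')
  22 → (20, 'fcaecea')
  23 → (4, 'fcbbeabcbegaafaafcaecea')
  24 → (14, 'gaafaafcaecea')
  25 → (1, 'gdcfcbbeabcbegaafaafcaecea')
  26 → (0, 'ggdcfcbbeabcbegaafaafcaecea')

SA = [26, 15, 18, 9, 22, 16, 19, 6, 10, 7, 12, 21, 5, 11, 24, 3, 2, 25, 8, 23, 13, 17, 20, 4, 14, 1, 0]
i: (SA[i-1],SA[i]) lcp shared
  1: (26,15) 1 'a'
  2: (15,18) 3 'aaf'
  3: (18,9) 1 'a'
  4: (9,22) 1 'a'
  5: (22,16) 1 'a'
  6: (16,19) 2 'af'
  7: (19,6) 0 ''
  8: (6,10) 1 'b'
  9: (10,7) 1 'b'
  10: (7,12) 2 'be'
  11: (12,21) 0 ''
  12: (21,5) 1 'c'
  13: (5,11) 2 'cb'
  14: (11,24) 1 'c'
  15: (24,3) 1 'c'
  16: (3,2) 0 ''
  17: (2,25) 0 ''
  18: (25,8) 2 'ea'
  19: (8,23) 1 'e'
  20: (23,13) 1 'e'
  21: (13,17) 0 ''
  22: (17,20) 1 'f'
  23: (20,4) 2 'fc'
  24: (4,14) 0 ''
  25: (14,1) 1 'g'
  26: (1,0) 1 'g'

n(n+1)/2 = 27·28/2 = 378
Σ LCP = 0 + 1 + 3 + 1 + 1 + 1 + 2 + 0 + 1 + 1 + 2 + 0 + 1 + 2 + 1 + 1 + 0 + 0 + 2 + 1 + 1 + 0 + 1 + 2 + 0 + 1 + 1 = 27
distinct = 378 − 27 = 351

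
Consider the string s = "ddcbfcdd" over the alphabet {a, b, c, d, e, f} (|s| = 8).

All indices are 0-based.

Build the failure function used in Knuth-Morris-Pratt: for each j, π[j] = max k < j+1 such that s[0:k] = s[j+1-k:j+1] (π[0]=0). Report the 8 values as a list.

[0, 1, 0, 0, 0, 0, 1, 2]

π[0] = 0
j=1 s[j]='d': π[1]=1 (border 'd')
j=2 s[j]='c': k: 1→0; π[2]=0 (border '')
j=3 s[j]='b': π[3]=0 (border '')
j=4 s[j]='f': π[4]=0 (border '')
j=5 s[j]='c': π[5]=0 (border '')
j=6 s[j]='d': π[6]=1 (border 'd')
j=7 s[j]='d': π[7]=2 (border 'dd')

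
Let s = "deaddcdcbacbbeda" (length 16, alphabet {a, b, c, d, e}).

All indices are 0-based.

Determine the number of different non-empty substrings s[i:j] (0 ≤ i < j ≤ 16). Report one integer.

sorted suffixes:
  #0 SA[0]=15  'a'
  #1 SA[1]=9  'acbbeda'
  #2 SA[2]=2  'addcdcbacbbeda'
  #3 SA[3]=8  'bacbbeda'
  #4 SA[4]=11  'bbeda'
  #5 SA[5]=12  'beda'
  #6 SA[6]=7  'cbacbbeda'
  #7 SA[7]=10  'cbbeda'
  #8 SA[8]=5  'cdcbacbbeda'
  #9 SA[9]=14  'da'
  #10 SA[10]=6  'dcbacbbeda'
  #11 SA[11]=4  'dcdcbacbbeda'
  #12 SA[12]=3  'ddcdcbacbbeda'
  #13 SA[13]=0  'deaddcdcbacbbeda'
  #14 SA[14]=1  'eaddcdcbacbbeda'
  #15 SA[15]=13  'eda'

SA = [15, 9, 2, 8, 11, 12, 7, 10, 5, 14, 6, 4, 3, 0, 1, 13]
[i] adj suffixes → lcp
  [1] 15/9 → 1 ('a')
  [2] 9/2 → 1 ('a')
  [3] 2/8 → 0 ('')
  [4] 8/11 → 1 ('b')
  [5] 11/12 → 1 ('b')
  [6] 12/7 → 0 ('')
  [7] 7/10 → 2 ('cb')
  [8] 10/5 → 1 ('c')
  [9] 5/14 → 0 ('')
  [10] 14/6 → 1 ('d')
  [11] 6/4 → 2 ('dc')
  [12] 4/3 → 1 ('d')
  [13] 3/0 → 1 ('d')
  [14] 0/1 → 0 ('')
  [15] 1/13 → 1 ('e')

n(n+1)/2 = 16·17/2 = 136
Σ LCP = 0 + 1 + 1 + 0 + 1 + 1 + 0 + 2 + 1 + 0 + 1 + 2 + 1 + 1 + 0 + 1 = 13
distinct = 136 − 13 = 123

123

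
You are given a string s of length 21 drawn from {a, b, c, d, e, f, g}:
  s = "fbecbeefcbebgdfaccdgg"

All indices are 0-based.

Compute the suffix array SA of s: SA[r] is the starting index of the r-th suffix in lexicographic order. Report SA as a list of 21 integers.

[15, 9, 1, 4, 11, 8, 3, 16, 17, 13, 18, 10, 2, 5, 6, 14, 0, 7, 20, 12, 19]

rank | idx | suffix
   0 |  15 | accdgg
   1 |   9 | bebgdfaccdgg
   2 |   1 | becbeefcbebgdfaccdgg
   3 |   4 | beefcbebgdfaccdgg
   4 |  11 | bgdfaccdgg
   5 |   8 | cbebgdfaccdgg
   6 |   3 | cbeefcbebgdfaccdgg
   7 |  16 | ccdgg
   8 |  17 | cdgg
   9 |  13 | dfaccdgg
  10 |  18 | dgg
  11 |  10 | ebgdfaccdgg
  12 |   2 | ecbeefcbebgdfaccdgg
  13 |   5 | eefcbebgdfaccdgg
  14 |   6 | efcbebgdfaccdgg
  15 |  14 | faccdgg
  16 |   0 | fbecbeefcbebgdfaccdgg
  17 |   7 | fcbebgdfaccdgg
  18 |  20 | g
  19 |  12 | gdfaccdgg
  20 |  19 | gg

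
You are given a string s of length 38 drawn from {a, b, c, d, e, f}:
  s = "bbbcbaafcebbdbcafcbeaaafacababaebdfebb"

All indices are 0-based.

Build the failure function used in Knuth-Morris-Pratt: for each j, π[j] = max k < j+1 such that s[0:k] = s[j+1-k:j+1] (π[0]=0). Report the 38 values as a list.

[0, 1, 2, 0, 1, 0, 0, 0, 0, 0, 1, 2, 0, 1, 0, 0, 0, 0, 1, 0, 0, 0, 0, 0, 0, 0, 0, 1, 0, 1, 0, 0, 1, 0, 0, 0, 1, 2]

π[0] = 0
j=1 s[j]='b': π[1]=1 (border 'b')
j=2 s[j]='b': π[2]=2 (border 'bb')
j=3 s[j]='c': k: 2→1→0; π[3]=0 (border '')
j=4 s[j]='b': π[4]=1 (border 'b')
j=5 s[j]='a': k: 1→0; π[5]=0 (border '')
j=6 s[j]='a': π[6]=0 (border '')
j=7 s[j]='f': π[7]=0 (border '')
j=8 s[j]='c': π[8]=0 (border '')
j=9 s[j]='e': π[9]=0 (border '')
j=10 s[j]='b': π[10]=1 (border 'b')
j=11 s[j]='b': π[11]=2 (border 'bb')
j=12 s[j]='d': k: 2→1→0; π[12]=0 (border '')
j=13 s[j]='b': π[13]=1 (border 'b')
j=14 s[j]='c': k: 1→0; π[14]=0 (border '')
j=15 s[j]='a': π[15]=0 (border '')
j=16 s[j]='f': π[16]=0 (border '')
j=17 s[j]='c': π[17]=0 (border '')
j=18 s[j]='b': π[18]=1 (border 'b')
j=19 s[j]='e': k: 1→0; π[19]=0 (border '')
j=20 s[j]='a': π[20]=0 (border '')
j=21 s[j]='a': π[21]=0 (border '')
j=22 s[j]='a': π[22]=0 (border '')
j=23 s[j]='f': π[23]=0 (border '')
j=24 s[j]='a': π[24]=0 (border '')
j=25 s[j]='c': π[25]=0 (border '')
j=26 s[j]='a': π[26]=0 (border '')
j=27 s[j]='b': π[27]=1 (border 'b')
j=28 s[j]='a': k: 1→0; π[28]=0 (border '')
j=29 s[j]='b': π[29]=1 (border 'b')
j=30 s[j]='a': k: 1→0; π[30]=0 (border '')
j=31 s[j]='e': π[31]=0 (border '')
j=32 s[j]='b': π[32]=1 (border 'b')
j=33 s[j]='d': k: 1→0; π[33]=0 (border '')
j=34 s[j]='f': π[34]=0 (border '')
j=35 s[j]='e': π[35]=0 (border '')
j=36 s[j]='b': π[36]=1 (border 'b')
j=37 s[j]='b': π[37]=2 (border 'bb')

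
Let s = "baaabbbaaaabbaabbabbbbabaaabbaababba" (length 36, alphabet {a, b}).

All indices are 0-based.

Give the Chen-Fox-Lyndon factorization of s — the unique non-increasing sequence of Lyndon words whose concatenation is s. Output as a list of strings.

["b", "aaabbb", "aaaabbaabbabbbbabaaabbaababb", "a"]

emit factor 1: 'b' (i=0, period=1)
emit factor 2: 'aaabbb' (i=1, period=6)
emit factor 3: 'aaaabbaabbabbbbabaaabbaababb' (i=7, period=28)
emit factor 4: 'a' (i=35, period=1)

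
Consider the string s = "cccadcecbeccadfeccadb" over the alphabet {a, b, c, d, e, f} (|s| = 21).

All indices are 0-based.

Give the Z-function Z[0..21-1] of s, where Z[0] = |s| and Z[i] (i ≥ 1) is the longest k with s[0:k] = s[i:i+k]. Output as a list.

[21, 2, 1, 0, 0, 1, 0, 1, 0, 0, 2, 1, 0, 0, 0, 0, 2, 1, 0, 0, 0]

Z[0]=21
i=1: i≥r, start 0; Z[1]=2 grow→box=[1,3)
i=2: min(r-i=1, Z[1]=2)=1; Z[2]=1
i=3: i≥r, start 0; Z[3]=0
i=4: i≥r, start 0; Z[4]=0
i=5: i≥r, start 0; Z[5]=1 grow→box=[5,6)
i=6: i≥r, start 0; Z[6]=0
i=7: i≥r, start 0; Z[7]=1 grow→box=[7,8)
i=8: i≥r, start 0; Z[8]=0
i=9: i≥r, start 0; Z[9]=0
i=10: i≥r, start 0; Z[10]=2 grow→box=[10,12)
i=11: min(r-i=1, Z[1]=2)=1; Z[11]=1
i=12: i≥r, start 0; Z[12]=0
i=13: i≥r, start 0; Z[13]=0
i=14: i≥r, start 0; Z[14]=0
i=15: i≥r, start 0; Z[15]=0
i=16: i≥r, start 0; Z[16]=2 grow→box=[16,18)
i=17: min(r-i=1, Z[1]=2)=1; Z[17]=1
i=18: i≥r, start 0; Z[18]=0
i=19: i≥r, start 0; Z[19]=0
i=20: i≥r, start 0; Z[20]=0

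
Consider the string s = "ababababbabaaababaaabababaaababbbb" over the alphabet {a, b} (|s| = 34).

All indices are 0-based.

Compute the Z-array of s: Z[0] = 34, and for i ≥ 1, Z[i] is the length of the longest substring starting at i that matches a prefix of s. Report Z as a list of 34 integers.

Z[0]=34
i=1: i≥r, start 0; Z[1]=0
i=2: i≥r, start 0; Z[2]=6 scan→box=[2,8)
i=3: min(r-i=5, Z[1]=0)=0; Z[3]=0
i=4: min(r-i=4, Z[2]=6)=4; Z[4]=4
i=5: min(r-i=3, Z[3]=0)=0; Z[5]=0
i=6: min(r-i=2, Z[4]=4)=2; Z[6]=2
i=7: min(r-i=1, Z[5]=0)=0; Z[7]=0
i=8: i≥r, start 0; Z[8]=0
i=9: i≥r, start 0; Z[9]=3 scan→box=[9,12)
i=10: min(r-i=2, Z[1]=0)=0; Z[10]=0
i=11: min(r-i=1, Z[2]=6)=1; Z[11]=1
i=12: i≥r, start 0; Z[12]=1 scan→box=[12,13)
i=13: i≥r, start 0; Z[13]=5 scan→box=[13,18)
i=14: min(r-i=4, Z[1]=0)=0; Z[14]=0
i=15: min(r-i=3, Z[2]=6)=3; Z[15]=3
i=16: min(r-i=2, Z[3]=0)=0; Z[16]=0
i=17: min(r-i=1, Z[4]=4)=1; Z[17]=1
i=18: i≥r, start 0; Z[18]=1 scan→box=[18,19)
i=19: i≥r, start 0; Z[19]=7 scan→box=[19,26)
i=20: min(r-i=6, Z[1]=0)=0; Z[20]=0
i=21: min(r-i=5, Z[2]=6)=5; Z[21]=5
i=22: min(r-i=4, Z[3]=0)=0; Z[22]=0
i=23: min(r-i=3, Z[4]=4)=3; Z[23]=3
i=24: min(r-i=2, Z[5]=0)=0; Z[24]=0
i=25: min(r-i=1, Z[6]=2)=1; Z[25]=1
i=26: i≥r, start 0; Z[26]=1 scan→box=[26,27)
i=27: i≥r, start 0; Z[27]=4 scan→box=[27,31)
i=28: min(r-i=3, Z[1]=0)=0; Z[28]=0
i=29: min(r-i=2, Z[2]=6)=2; Z[29]=2
i=30: min(r-i=1, Z[3]=0)=0; Z[30]=0
i=31: i≥r, start 0; Z[31]=0
i=32: i≥r, start 0; Z[32]=0
i=33: i≥r, start 0; Z[33]=0

[34, 0, 6, 0, 4, 0, 2, 0, 0, 3, 0, 1, 1, 5, 0, 3, 0, 1, 1, 7, 0, 5, 0, 3, 0, 1, 1, 4, 0, 2, 0, 0, 0, 0]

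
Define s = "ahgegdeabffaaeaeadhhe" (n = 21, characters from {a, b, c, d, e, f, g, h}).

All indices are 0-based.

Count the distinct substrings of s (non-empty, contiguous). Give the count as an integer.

213

sorted suffixes:
  #0 SA[0]=11  'aaeaeadhhe'
  #1 SA[1]=7  'abffaaeaeadhhe'
  #2 SA[2]=16  'adhhe'
  #3 SA[3]=14  'aeadhhe'
  #4 SA[4]=12  'aeaeadhhe'
  #5 SA[5]=0  'ahgegdeabffaaeaeadhhe'
  #6 SA[6]=8  'bffaaeaeadhhe'
  #7 SA[7]=5  'deabffaaeaeadhhe'
  #8 SA[8]=17  'dhhe'
  #9 SA[9]=20  'e'
  #10 SA[10]=6  'eabffaaeaeadhhe'
  #11 SA[11]=15  'eadhhe'
  #12 SA[12]=13  'eaeadhhe'
  #13 SA[13]=3  'egdeabffaaeaeadhhe'
  #14 SA[14]=10  'faaeaeadhhe'
  #15 SA[15]=9  'ffaaeaeadhhe'
  #16 SA[16]=4  'gdeabffaaeaeadhhe'
  #17 SA[17]=2  'gegdeabffaaeaeadhhe'
  #18 SA[18]=19  'he'
  #19 SA[19]=1  'hgegdeabffaaeaeadhhe'
  #20 SA[20]=18  'hhe'

SA = [11, 7, 16, 14, 12, 0, 8, 5, 17, 20, 6, 15, 13, 3, 10, 9, 4, 2, 19, 1, 18]
rank  pair      lcp
   1  s[11:],s[7:]  1  'a'
   2  s[7:],s[16:]  1  'a'
   3  s[16:],s[14:]  1  'a'
   4  s[14:],s[12:]  3  'aea'
   5  s[12:],s[0:]  1  'a'
   6  s[0:],s[8:]  0  ''
   7  s[8:],s[5:]  0  ''
   8  s[5:],s[17:]  1  'd'
   9  s[17:],s[20:]  0  ''
  10  s[20:],s[6:]  1  'e'
  11  s[6:],s[15:]  2  'ea'
  12  s[15:],s[13:]  2  'ea'
  13  s[13:],s[3:]  1  'e'
  14  s[3:],s[10:]  0  ''
  15  s[10:],s[9:]  1  'f'
  16  s[9:],s[4:]  0  ''
  17  s[4:],s[2:]  1  'g'
  18  s[2:],s[19:]  0  ''
  19  s[19:],s[1:]  1  'h'
  20  s[1:],s[18:]  1  'h'

n(n+1)/2 = 21·22/2 = 231
Σ LCP = 0 + 1 + 1 + 1 + 3 + 1 + 0 + 0 + 1 + 0 + 1 + 2 + 2 + 1 + 0 + 1 + 0 + 1 + 0 + 1 + 1 = 18
distinct = 231 − 18 = 213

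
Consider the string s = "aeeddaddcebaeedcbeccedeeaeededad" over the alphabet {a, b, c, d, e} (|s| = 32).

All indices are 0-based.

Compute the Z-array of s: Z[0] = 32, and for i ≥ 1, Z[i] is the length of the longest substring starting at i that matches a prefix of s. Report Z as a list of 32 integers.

[32, 0, 0, 0, 0, 1, 0, 0, 0, 0, 0, 4, 0, 0, 0, 0, 0, 0, 0, 0, 0, 0, 0, 0, 4, 0, 0, 0, 0, 0, 1, 0]

Z[0]=32
i=1: i≥r, start 0; Z[1]=0
i=2: i≥r, start 0; Z[2]=0
i=3: i≥r, start 0; Z[3]=0
i=4: i≥r, start 0; Z[4]=0
i=5: i≥r, start 0; Z[5]=1 grow→box=[5,6)
i=6: i≥r, start 0; Z[6]=0
i=7: i≥r, start 0; Z[7]=0
i=8: i≥r, start 0; Z[8]=0
i=9: i≥r, start 0; Z[9]=0
i=10: i≥r, start 0; Z[10]=0
i=11: i≥r, start 0; Z[11]=4 grow→box=[11,15)
i=12: min(r-i=3, Z[1]=0)=0; Z[12]=0
i=13: min(r-i=2, Z[2]=0)=0; Z[13]=0
i=14: min(r-i=1, Z[3]=0)=0; Z[14]=0
i=15: i≥r, start 0; Z[15]=0
i=16: i≥r, start 0; Z[16]=0
i=17: i≥r, start 0; Z[17]=0
i=18: i≥r, start 0; Z[18]=0
i=19: i≥r, start 0; Z[19]=0
i=20: i≥r, start 0; Z[20]=0
i=21: i≥r, start 0; Z[21]=0
i=22: i≥r, start 0; Z[22]=0
i=23: i≥r, start 0; Z[23]=0
i=24: i≥r, start 0; Z[24]=4 grow→box=[24,28)
i=25: min(r-i=3, Z[1]=0)=0; Z[25]=0
i=26: min(r-i=2, Z[2]=0)=0; Z[26]=0
i=27: min(r-i=1, Z[3]=0)=0; Z[27]=0
i=28: i≥r, start 0; Z[28]=0
i=29: i≥r, start 0; Z[29]=0
i=30: i≥r, start 0; Z[30]=1 grow→box=[30,31)
i=31: i≥r, start 0; Z[31]=0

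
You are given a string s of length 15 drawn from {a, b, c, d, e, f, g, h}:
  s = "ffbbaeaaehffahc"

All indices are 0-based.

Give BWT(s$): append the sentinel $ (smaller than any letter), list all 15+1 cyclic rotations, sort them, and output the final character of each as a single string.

rank  rotation          last
    0  $ffbbaeaaehffahc  c
    1  aaehffahc$ffbbae  e
    2  aeaaehffahc$ffbb  b
    3  aehffahc$ffbbaea  a
    4  ahc$ffbbaeaaehff  f
    5  baeaaehffahc$ffb  b
    6  bbaeaaehffahc$ff  f
    7  c$ffbbaeaaehffah  h
    8  eaaehffahc$ffbba  a
    9  ehffahc$ffbbaeaa  a
   10  fahc$ffbbaeaaehf  f
   11  fbbaeaaehffahc$f  f
   12  ffahc$ffbbaeaaeh  h
   13  ffbbaeaaehffahc$  $
   14  hc$ffbbaeaaehffa  a
   15  hffahc$ffbbaeaae  e

cebafbfhaaffh$ae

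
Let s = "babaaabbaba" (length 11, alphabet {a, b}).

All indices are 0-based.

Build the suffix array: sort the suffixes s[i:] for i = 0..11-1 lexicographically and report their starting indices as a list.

[10, 3, 4, 8, 1, 5, 9, 2, 7, 0, 6]

sorted suffixes:
  #0 SA[0]=10  'a'
  #1 SA[1]=3  'aaabbaba'
  #2 SA[2]=4  'aabbaba'
  #3 SA[3]=8  'aba'
  #4 SA[4]=1  'abaaabbaba'
  #5 SA[5]=5  'abbaba'
  #6 SA[6]=9  'ba'
  #7 SA[7]=2  'baaabbaba'
  #8 SA[8]=7  'baba'
  #9 SA[9]=0  'babaaabbaba'
  #10 SA[10]=6  'bbaba'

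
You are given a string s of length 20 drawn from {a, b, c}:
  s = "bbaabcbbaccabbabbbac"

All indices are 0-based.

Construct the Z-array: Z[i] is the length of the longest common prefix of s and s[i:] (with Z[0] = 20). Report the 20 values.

Z[0]=20
i=1: outside box; Z[1]=1 grow→box=[1,2)
i=2: outside box; Z[2]=0
i=3: outside box; Z[3]=0
i=4: outside box; Z[4]=1 grow→box=[4,5)
i=5: outside box; Z[5]=0
i=6: outside box; Z[6]=3 grow→box=[6,9)
i=7: min(r-i=2, Z[1]=1)=1; Z[7]=1
i=8: min(r-i=1, Z[2]=0)=0; Z[8]=0
i=9: outside box; Z[9]=0
i=10: outside box; Z[10]=0
i=11: outside box; Z[11]=0
i=12: outside box; Z[12]=3 grow→box=[12,15)
i=13: min(r-i=2, Z[1]=1)=1; Z[13]=1
i=14: min(r-i=1, Z[2]=0)=0; Z[14]=0
i=15: outside box; Z[15]=2 grow→box=[15,17)
i=16: min(r-i=1, Z[1]=1)=1; Z[16]=3 grow→box=[16,19)
i=17: min(r-i=2, Z[1]=1)=1; Z[17]=1
i=18: min(r-i=1, Z[2]=0)=0; Z[18]=0
i=19: outside box; Z[19]=0

[20, 1, 0, 0, 1, 0, 3, 1, 0, 0, 0, 0, 3, 1, 0, 2, 3, 1, 0, 0]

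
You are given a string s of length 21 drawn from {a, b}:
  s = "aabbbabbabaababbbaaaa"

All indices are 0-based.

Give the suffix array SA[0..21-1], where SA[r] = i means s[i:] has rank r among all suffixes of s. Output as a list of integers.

sorted suffixes:
  #0 SA[0]=20  'a'
  #1 SA[1]=19  'aa'
  #2 SA[2]=18  'aaa'
  #3 SA[3]=17  'aaaa'
  #4 SA[4]=10  'aababbbaaaa'
  #5 SA[5]=0  'aabbbabbabaababbbaaaa'
  #6 SA[6]=8  'abaababbbaaaa'
  #7 SA[7]=11  'ababbbaaaa'
  #8 SA[8]=5  'abbabaababbbaaaa'
  #9 SA[9]=13  'abbbaaaa'
  #10 SA[10]=1  'abbbabbabaababbbaaaa'
  #11 SA[11]=16  'baaaa'
  #12 SA[12]=9  'baababbbaaaa'
  #13 SA[13]=7  'babaababbbaaaa'
  #14 SA[14]=4  'babbabaababbbaaaa'
  #15 SA[15]=12  'babbbaaaa'
  #16 SA[16]=15  'bbaaaa'
  #17 SA[17]=6  'bbabaababbbaaaa'
  #18 SA[18]=3  'bbabbabaababbbaaaa'
  #19 SA[19]=14  'bbbaaaa'
  #20 SA[20]=2  'bbbabbabaababbbaaaa'

[20, 19, 18, 17, 10, 0, 8, 11, 5, 13, 1, 16, 9, 7, 4, 12, 15, 6, 3, 14, 2]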